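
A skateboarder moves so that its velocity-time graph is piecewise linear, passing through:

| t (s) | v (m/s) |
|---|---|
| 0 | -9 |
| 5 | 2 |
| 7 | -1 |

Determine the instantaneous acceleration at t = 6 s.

Acceleration is the slope of the v-t graph on 5–7 s: (-1 − 2)/(7 − 5) = -1.5 m/s².

-1.5 m/s²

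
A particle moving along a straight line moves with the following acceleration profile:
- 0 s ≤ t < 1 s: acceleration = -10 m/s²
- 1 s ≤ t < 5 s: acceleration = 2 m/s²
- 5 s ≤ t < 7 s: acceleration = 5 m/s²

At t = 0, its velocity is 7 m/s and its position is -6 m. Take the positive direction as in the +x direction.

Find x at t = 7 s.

On each constant-a segment, Δv = aΔt and Δx = v₀Δt + ½aΔt²; chain segment to segment.
0–1 s: v starts 7 m/s; Δx = 7·1 + ½·-10·1² = 2 m; v ends -3 m/s.
1–5 s: v starts -3 m/s; Δx = -3·4 + ½·2·4² = 4 m; v ends 5 m/s.
5–7 s: v starts 5 m/s; Δx = 5·2 + ½·5·2² = 20 m; v ends 15 m/s.
x(7) = -6 + Σ Δx = 20 m.

20 m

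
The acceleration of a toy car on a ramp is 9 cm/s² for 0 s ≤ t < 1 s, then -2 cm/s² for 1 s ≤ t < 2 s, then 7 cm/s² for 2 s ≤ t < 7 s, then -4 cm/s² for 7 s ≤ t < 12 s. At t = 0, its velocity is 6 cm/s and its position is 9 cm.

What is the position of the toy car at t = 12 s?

376 cm

On each constant-a segment, Δv = aΔt and Δx = v₀Δt + ½aΔt²; chain segment to segment.
0–1 s: v starts 6 cm/s; Δx = 6·1 + ½·9·1² = 10.5 cm; v ends 15 cm/s.
1–2 s: v starts 15 cm/s; Δx = 15·1 + ½·-2·1² = 14 cm; v ends 13 cm/s.
2–7 s: v starts 13 cm/s; Δx = 13·5 + ½·7·5² = 152.5 cm; v ends 48 cm/s.
7–12 s: v starts 48 cm/s; Δx = 48·5 + ½·-4·5² = 190 cm; v ends 28 cm/s.
x(12) = 9 + Σ Δx = 376 cm.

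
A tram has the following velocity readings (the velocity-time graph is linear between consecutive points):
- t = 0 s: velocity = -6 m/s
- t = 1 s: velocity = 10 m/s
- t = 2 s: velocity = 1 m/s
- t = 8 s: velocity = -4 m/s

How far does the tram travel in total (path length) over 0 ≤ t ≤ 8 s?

Distance (not displacement) is the total path length: add the absolute areas under v-t.
0–1 s: v = 0 at t = 0.375 s; triangle areas 1.125 + 3.125 = 4.25 m
1–2 s: |½(10 + 1)(1)| = 5.5 m
2–8 s: v = 0 at t = 3.2 s; triangle areas 0.6 + 9.6 = 10.2 m
Total distance = 19.95 m

19.95 m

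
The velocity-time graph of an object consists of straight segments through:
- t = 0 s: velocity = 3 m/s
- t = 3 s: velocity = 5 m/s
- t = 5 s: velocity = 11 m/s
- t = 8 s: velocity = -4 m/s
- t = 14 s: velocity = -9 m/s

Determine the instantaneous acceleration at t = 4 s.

3 m/s²

Acceleration is the slope of the v-t graph on 3–5 s: (11 − 5)/(5 − 3) = 3 m/s².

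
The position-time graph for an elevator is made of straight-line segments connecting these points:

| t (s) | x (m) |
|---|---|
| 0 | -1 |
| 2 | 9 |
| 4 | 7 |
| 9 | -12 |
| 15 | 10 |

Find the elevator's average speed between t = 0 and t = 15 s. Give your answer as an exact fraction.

Average speed = (total path length)/(elapsed time); on a piecewise-linear x-t graph the path length is Σ|Δx|.
0–2 s: |Δx| = |9 − -1| = 10 m
2–4 s: |Δx| = |7 − 9| = 2 m
4–9 s: |Δx| = |-12 − 7| = 19 m
9–15 s: |Δx| = |10 − -12| = 22 m
Total path = 53 m; average speed = 53/15 = 53/15 m/s.

53/15 m/s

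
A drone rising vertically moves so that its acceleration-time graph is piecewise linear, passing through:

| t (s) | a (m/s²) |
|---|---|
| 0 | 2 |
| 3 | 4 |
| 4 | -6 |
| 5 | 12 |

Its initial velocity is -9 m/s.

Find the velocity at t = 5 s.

Δv equals the area under the a-t graph; then v = v₀ + Δv.
0–3 s: ½(2 + 4)(3) = 9 m/s
3–4 s: ½(4 + -6)(1) = -1 m/s
4–5 s: ½(-6 + 12)(1) = 3 m/s
Δv = 11 m/s, so v(5) = -9 + (11) = 2 m/s.

2 m/s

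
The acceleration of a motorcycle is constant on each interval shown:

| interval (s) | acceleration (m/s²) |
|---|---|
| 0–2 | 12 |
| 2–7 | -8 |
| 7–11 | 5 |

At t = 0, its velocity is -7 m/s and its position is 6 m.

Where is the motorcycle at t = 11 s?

On each constant-a segment, Δv = aΔt and Δx = v₀Δt + ½aΔt²; chain segment to segment.
0–2 s: v starts -7 m/s; Δx = -7·2 + ½·12·2² = 10 m; v ends 17 m/s.
2–7 s: v starts 17 m/s; Δx = 17·5 + ½·-8·5² = -15 m; v ends -23 m/s.
7–11 s: v starts -23 m/s; Δx = -23·4 + ½·5·4² = -52 m; v ends -3 m/s.
x(11) = 6 + Σ Δx = -51 m.

-51 m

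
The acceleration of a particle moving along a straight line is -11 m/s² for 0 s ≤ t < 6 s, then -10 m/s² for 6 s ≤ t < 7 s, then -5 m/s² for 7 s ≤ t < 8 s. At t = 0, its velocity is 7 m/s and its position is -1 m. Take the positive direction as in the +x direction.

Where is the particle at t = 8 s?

On each constant-a segment, Δv = aΔt and Δx = v₀Δt + ½aΔt²; chain segment to segment.
0–6 s: v starts 7 m/s; Δx = 7·6 + ½·-11·6² = -156 m; v ends -59 m/s.
6–7 s: v starts -59 m/s; Δx = -59·1 + ½·-10·1² = -64 m; v ends -69 m/s.
7–8 s: v starts -69 m/s; Δx = -69·1 + ½·-5·1² = -71.5 m; v ends -74 m/s.
x(8) = -1 + Σ Δx = -292.5 m.

-292.5 m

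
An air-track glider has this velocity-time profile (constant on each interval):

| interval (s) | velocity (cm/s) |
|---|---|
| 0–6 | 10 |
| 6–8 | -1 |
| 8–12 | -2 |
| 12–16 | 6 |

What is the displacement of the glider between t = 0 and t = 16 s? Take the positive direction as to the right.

Net displacement equals the area under the velocity-time graph (areas below the axis count negative).
0–6 s: 10 × 6 = 60 cm
6–8 s: -1 × 2 = -2 cm
8–12 s: -2 × 4 = -8 cm
12–16 s: 6 × 4 = 24 cm
Net displacement = 74 cm

74 cm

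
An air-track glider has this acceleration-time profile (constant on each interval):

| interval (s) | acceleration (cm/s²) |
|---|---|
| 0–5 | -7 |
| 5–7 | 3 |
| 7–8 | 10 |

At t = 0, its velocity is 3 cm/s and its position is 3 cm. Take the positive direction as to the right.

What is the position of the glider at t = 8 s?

-148.5 cm

On each constant-a segment, Δv = aΔt and Δx = v₀Δt + ½aΔt²; chain segment to segment.
0–5 s: v starts 3 cm/s; Δx = 3·5 + ½·-7·5² = -72.5 cm; v ends -32 cm/s.
5–7 s: v starts -32 cm/s; Δx = -32·2 + ½·3·2² = -58 cm; v ends -26 cm/s.
7–8 s: v starts -26 cm/s; Δx = -26·1 + ½·10·1² = -21 cm; v ends -16 cm/s.
x(8) = 3 + Σ Δx = -148.5 cm.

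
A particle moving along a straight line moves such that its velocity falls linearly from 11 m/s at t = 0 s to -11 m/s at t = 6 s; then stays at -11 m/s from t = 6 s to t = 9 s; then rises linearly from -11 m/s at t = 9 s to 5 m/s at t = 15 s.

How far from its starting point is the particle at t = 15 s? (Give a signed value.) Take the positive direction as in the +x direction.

Net displacement equals the area under the velocity-time graph (areas below the axis count negative).
0–6 s: ½(11 + -11)(6) = 0 m
6–9 s: -11 × 3 = -33 m
9–15 s: ½(-11 + 5)(6) = -18 m
Net displacement = -51 m

-51 m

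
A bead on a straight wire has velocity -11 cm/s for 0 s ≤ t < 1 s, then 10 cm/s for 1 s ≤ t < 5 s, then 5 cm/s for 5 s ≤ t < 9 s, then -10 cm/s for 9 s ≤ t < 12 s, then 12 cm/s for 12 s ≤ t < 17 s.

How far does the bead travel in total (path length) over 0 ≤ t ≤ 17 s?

161 cm

Total distance travelled is ∫|v| dt — sum the magnitudes of each area piece.
0–1 s: |-11| × 1 = 11 cm
1–5 s: |10| × 4 = 40 cm
5–9 s: |5| × 4 = 20 cm
9–12 s: |-10| × 3 = 30 cm
12–17 s: |12| × 5 = 60 cm
Total distance = 161 cm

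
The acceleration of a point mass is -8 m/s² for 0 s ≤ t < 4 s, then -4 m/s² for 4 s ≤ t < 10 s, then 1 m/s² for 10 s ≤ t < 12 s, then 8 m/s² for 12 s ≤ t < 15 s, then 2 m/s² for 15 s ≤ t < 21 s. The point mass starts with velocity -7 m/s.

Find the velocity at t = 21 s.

-25 m/s

Δv equals the area under the a-t graph; then v = v₀ + Δv.
0–4 s: -8 × 4 = -32 m/s
4–10 s: -4 × 6 = -24 m/s
10–12 s: 1 × 2 = 2 m/s
12–15 s: 8 × 3 = 24 m/s
15–21 s: 2 × 6 = 12 m/s
Δv = -18 m/s, so v(21) = -7 + (-18) = -25 m/s.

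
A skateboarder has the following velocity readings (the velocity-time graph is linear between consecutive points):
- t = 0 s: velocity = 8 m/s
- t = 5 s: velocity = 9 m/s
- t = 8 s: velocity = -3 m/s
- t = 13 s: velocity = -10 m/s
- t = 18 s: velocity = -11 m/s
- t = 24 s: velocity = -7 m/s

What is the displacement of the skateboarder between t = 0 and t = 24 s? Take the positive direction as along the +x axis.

-87.5 m

Net displacement equals the area under the velocity-time graph (areas below the axis count negative).
0–5 s: ½(8 + 9)(5) = 42.5 m
5–8 s: ½(9 + -3)(3) = 9 m
8–13 s: ½(-3 + -10)(5) = -32.5 m
13–18 s: ½(-10 + -11)(5) = -52.5 m
18–24 s: ½(-11 + -7)(6) = -54 m
Net displacement = -87.5 m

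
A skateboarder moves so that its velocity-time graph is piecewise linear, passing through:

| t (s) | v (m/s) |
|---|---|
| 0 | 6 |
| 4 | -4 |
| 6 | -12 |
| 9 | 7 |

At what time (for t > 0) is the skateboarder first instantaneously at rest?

v changes sign on 0–4 s (from 6 to -4); the graph is linear there, so v = 0 at t = 0 + (-6)·(4 − 0)/(-4 − 6) = 2.4 s.

t = 2.4 s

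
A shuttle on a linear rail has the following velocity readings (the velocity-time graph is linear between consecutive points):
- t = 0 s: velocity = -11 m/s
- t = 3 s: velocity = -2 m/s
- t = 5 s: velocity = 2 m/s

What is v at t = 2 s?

-5 m/s

On 0–3 s the graph is linear from -11 to -2 m/s: v(2) = -11 + (-2 − -11)·(2 − 0)/(3 − 0) = -5 m/s.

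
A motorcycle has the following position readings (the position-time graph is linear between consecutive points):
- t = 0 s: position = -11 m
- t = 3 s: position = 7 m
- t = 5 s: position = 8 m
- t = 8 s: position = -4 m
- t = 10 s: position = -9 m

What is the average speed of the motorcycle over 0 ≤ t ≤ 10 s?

Average speed = (total path length)/(elapsed time); on a piecewise-linear x-t graph the path length is Σ|Δx|.
0–3 s: |Δx| = |7 − -11| = 18 m
3–5 s: |Δx| = |8 − 7| = 1 m
5–8 s: |Δx| = |-4 − 8| = 12 m
8–10 s: |Δx| = |-9 − -4| = 5 m
Total path = 36 m; average speed = 36/10 = 3.6 m/s.

3.6 m/s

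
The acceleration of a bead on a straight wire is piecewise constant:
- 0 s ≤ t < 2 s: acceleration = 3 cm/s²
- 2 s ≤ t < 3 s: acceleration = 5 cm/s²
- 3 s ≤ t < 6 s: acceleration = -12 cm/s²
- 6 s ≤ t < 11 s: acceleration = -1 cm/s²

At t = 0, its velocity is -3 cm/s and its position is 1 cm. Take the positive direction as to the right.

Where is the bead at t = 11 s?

On each constant-a segment, Δv = aΔt and Δx = v₀Δt + ½aΔt²; chain segment to segment.
0–2 s: v starts -3 cm/s; Δx = -3·2 + ½·3·2² = 0 cm; v ends 3 cm/s.
2–3 s: v starts 3 cm/s; Δx = 3·1 + ½·5·1² = 5.5 cm; v ends 8 cm/s.
3–6 s: v starts 8 cm/s; Δx = 8·3 + ½·-12·3² = -30 cm; v ends -28 cm/s.
6–11 s: v starts -28 cm/s; Δx = -28·5 + ½·-1·5² = -152.5 cm; v ends -33 cm/s.
x(11) = 1 + Σ Δx = -176 cm.

-176 cm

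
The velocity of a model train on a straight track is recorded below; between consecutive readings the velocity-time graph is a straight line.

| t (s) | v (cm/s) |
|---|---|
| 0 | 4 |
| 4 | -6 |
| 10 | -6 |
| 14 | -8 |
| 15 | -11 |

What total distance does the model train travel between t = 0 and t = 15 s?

83.9 cm

Total distance travelled is ∫|v| dt — sum the magnitudes of each area piece.
0–4 s: v = 0 at t = 1.6 s; triangle areas 3.2 + 7.2 = 10.4 cm
4–10 s: |-6| × 6 = 36 cm
10–14 s: |½(-6 + -8)(4)| = 28 cm
14–15 s: |½(-8 + -11)(1)| = 9.5 cm
Total distance = 83.9 cm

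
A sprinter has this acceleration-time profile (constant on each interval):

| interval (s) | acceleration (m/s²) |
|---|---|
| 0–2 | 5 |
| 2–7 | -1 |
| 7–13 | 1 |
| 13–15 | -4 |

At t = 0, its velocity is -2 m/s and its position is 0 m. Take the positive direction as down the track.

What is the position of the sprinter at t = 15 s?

79.5 m

On each constant-a segment, Δv = aΔt and Δx = v₀Δt + ½aΔt²; chain segment to segment.
0–2 s: v starts -2 m/s; Δx = -2·2 + ½·5·2² = 6 m; v ends 8 m/s.
2–7 s: v starts 8 m/s; Δx = 8·5 + ½·-1·5² = 27.5 m; v ends 3 m/s.
7–13 s: v starts 3 m/s; Δx = 3·6 + ½·1·6² = 36 m; v ends 9 m/s.
13–15 s: v starts 9 m/s; Δx = 9·2 + ½·-4·2² = 10 m; v ends 1 m/s.
x(15) = 0 + Σ Δx = 79.5 m.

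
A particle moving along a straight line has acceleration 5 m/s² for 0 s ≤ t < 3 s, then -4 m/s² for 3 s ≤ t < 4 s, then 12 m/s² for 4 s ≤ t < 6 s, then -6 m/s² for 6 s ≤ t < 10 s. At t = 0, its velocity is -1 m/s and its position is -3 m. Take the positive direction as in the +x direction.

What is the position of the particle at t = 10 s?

160.5 m

On each constant-a segment, Δv = aΔt and Δx = v₀Δt + ½aΔt²; chain segment to segment.
0–3 s: v starts -1 m/s; Δx = -1·3 + ½·5·3² = 19.5 m; v ends 14 m/s.
3–4 s: v starts 14 m/s; Δx = 14·1 + ½·-4·1² = 12 m; v ends 10 m/s.
4–6 s: v starts 10 m/s; Δx = 10·2 + ½·12·2² = 44 m; v ends 34 m/s.
6–10 s: v starts 34 m/s; Δx = 34·4 + ½·-6·4² = 88 m; v ends 10 m/s.
x(10) = -3 + Σ Δx = 160.5 m.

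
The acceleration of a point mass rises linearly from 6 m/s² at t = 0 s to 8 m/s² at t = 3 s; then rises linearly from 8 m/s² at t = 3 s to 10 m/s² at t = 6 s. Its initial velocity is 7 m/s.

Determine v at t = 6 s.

55 m/s

Δv equals the area under the a-t graph; then v = v₀ + Δv.
0–3 s: ½(6 + 8)(3) = 21 m/s
3–6 s: ½(8 + 10)(3) = 27 m/s
Δv = 48 m/s, so v(6) = 7 + (48) = 55 m/s.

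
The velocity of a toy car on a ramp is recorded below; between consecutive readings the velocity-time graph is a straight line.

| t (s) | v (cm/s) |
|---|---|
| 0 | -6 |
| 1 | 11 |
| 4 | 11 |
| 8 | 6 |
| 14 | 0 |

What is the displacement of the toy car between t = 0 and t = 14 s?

Displacement is the signed area under the v-t curve.
0–1 s: ½(-6 + 11)(1) = 2.5 cm
1–4 s: 11 × 3 = 33 cm
4–8 s: ½(11 + 6)(4) = 34 cm
8–14 s: ½(6 + 0)(6) = 18 cm
Net displacement = 87.5 cm

87.5 cm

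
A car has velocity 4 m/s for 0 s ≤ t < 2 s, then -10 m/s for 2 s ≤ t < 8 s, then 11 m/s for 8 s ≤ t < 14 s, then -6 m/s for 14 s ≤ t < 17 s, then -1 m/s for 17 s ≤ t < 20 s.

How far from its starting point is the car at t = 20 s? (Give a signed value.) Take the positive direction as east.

Displacement is the signed area under the v-t curve.
0–2 s: 4 × 2 = 8 m
2–8 s: -10 × 6 = -60 m
8–14 s: 11 × 6 = 66 m
14–17 s: -6 × 3 = -18 m
17–20 s: -1 × 3 = -3 m
Net displacement = -7 m

-7 m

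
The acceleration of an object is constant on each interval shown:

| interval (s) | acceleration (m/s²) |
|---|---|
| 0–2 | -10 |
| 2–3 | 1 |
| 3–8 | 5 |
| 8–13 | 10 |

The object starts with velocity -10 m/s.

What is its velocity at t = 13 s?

46 m/s

Δv equals the area under the a-t graph; then v = v₀ + Δv.
0–2 s: -10 × 2 = -20 m/s
2–3 s: 1 × 1 = 1 m/s
3–8 s: 5 × 5 = 25 m/s
8–13 s: 10 × 5 = 50 m/s
Δv = 56 m/s, so v(13) = -10 + (56) = 46 m/s.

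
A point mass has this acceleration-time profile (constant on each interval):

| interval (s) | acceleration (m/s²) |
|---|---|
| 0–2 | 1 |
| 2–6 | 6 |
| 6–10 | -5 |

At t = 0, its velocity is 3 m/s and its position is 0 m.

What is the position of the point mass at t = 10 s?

On each constant-a segment, Δv = aΔt and Δx = v₀Δt + ½aΔt²; chain segment to segment.
0–2 s: v starts 3 m/s; Δx = 3·2 + ½·1·2² = 8 m; v ends 5 m/s.
2–6 s: v starts 5 m/s; Δx = 5·4 + ½·6·4² = 68 m; v ends 29 m/s.
6–10 s: v starts 29 m/s; Δx = 29·4 + ½·-5·4² = 76 m; v ends 9 m/s.
x(10) = 0 + Σ Δx = 152 m.

152 m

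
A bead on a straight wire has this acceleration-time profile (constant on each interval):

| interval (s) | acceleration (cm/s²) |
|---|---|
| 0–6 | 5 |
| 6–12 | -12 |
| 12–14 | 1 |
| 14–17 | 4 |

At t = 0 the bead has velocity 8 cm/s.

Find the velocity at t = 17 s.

Δv equals the area under the a-t graph; then v = v₀ + Δv.
0–6 s: 5 × 6 = 30 cm/s
6–12 s: -12 × 6 = -72 cm/s
12–14 s: 1 × 2 = 2 cm/s
14–17 s: 4 × 3 = 12 cm/s
Δv = -28 cm/s, so v(17) = 8 + (-28) = -20 cm/s.

-20 cm/s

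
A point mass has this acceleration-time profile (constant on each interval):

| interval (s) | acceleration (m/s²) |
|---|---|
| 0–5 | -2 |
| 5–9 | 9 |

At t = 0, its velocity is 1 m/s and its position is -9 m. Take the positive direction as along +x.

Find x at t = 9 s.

7 m

On each constant-a segment, Δv = aΔt and Δx = v₀Δt + ½aΔt²; chain segment to segment.
0–5 s: v starts 1 m/s; Δx = 1·5 + ½·-2·5² = -20 m; v ends -9 m/s.
5–9 s: v starts -9 m/s; Δx = -9·4 + ½·9·4² = 36 m; v ends 27 m/s.
x(9) = -9 + Σ Δx = 7 m.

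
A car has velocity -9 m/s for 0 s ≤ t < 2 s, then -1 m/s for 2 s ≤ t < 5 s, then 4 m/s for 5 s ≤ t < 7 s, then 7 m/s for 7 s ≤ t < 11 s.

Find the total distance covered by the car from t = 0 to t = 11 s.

Distance (not displacement) is the total path length: add the absolute areas under v-t.
0–2 s: |-9| × 2 = 18 m
2–5 s: |-1| × 3 = 3 m
5–7 s: |4| × 2 = 8 m
7–11 s: |7| × 4 = 28 m
Total distance = 57 m

57 m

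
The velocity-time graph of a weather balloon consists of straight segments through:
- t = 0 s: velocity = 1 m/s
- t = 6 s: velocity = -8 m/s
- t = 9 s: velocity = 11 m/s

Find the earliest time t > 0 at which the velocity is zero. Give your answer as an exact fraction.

v changes sign on 0–6 s (from 1 to -8); the graph is linear there, so v = 0 at t = 0 + (-1)·(6 − 0)/(-8 − 1) = 2/3 s.

t = 2/3 s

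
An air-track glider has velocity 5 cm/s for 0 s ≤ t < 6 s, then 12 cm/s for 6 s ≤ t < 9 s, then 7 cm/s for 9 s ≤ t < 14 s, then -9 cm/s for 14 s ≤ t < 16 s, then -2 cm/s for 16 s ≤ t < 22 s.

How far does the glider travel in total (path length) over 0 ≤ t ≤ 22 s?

Distance (not displacement) is the total path length: add the absolute areas under v-t.
0–6 s: |5| × 6 = 30 cm
6–9 s: |12| × 3 = 36 cm
9–14 s: |7| × 5 = 35 cm
14–16 s: |-9| × 2 = 18 cm
16–22 s: |-2| × 6 = 12 cm
Total distance = 131 cm

131 cm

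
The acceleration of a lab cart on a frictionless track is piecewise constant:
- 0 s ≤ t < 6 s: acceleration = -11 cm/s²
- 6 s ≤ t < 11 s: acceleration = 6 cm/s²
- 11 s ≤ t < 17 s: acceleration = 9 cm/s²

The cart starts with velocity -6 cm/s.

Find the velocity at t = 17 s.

Δv equals the area under the a-t graph; then v = v₀ + Δv.
0–6 s: -11 × 6 = -66 cm/s
6–11 s: 6 × 5 = 30 cm/s
11–17 s: 9 × 6 = 54 cm/s
Δv = 18 cm/s, so v(17) = -6 + (18) = 12 cm/s.

12 cm/s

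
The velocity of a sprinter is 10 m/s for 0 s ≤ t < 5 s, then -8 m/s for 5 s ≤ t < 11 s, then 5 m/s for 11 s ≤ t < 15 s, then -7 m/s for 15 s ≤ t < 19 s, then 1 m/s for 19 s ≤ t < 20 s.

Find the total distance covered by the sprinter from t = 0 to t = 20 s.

Total distance travelled is ∫|v| dt — sum the magnitudes of each area piece.
0–5 s: |10| × 5 = 50 m
5–11 s: |-8| × 6 = 48 m
11–15 s: |5| × 4 = 20 m
15–19 s: |-7| × 4 = 28 m
19–20 s: |1| × 1 = 1 m
Total distance = 147 m

147 m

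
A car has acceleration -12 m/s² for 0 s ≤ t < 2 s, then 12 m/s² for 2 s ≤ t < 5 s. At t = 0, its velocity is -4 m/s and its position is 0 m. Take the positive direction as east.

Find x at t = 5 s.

-62 m

On each constant-a segment, Δv = aΔt and Δx = v₀Δt + ½aΔt²; chain segment to segment.
0–2 s: v starts -4 m/s; Δx = -4·2 + ½·-12·2² = -32 m; v ends -28 m/s.
2–5 s: v starts -28 m/s; Δx = -28·3 + ½·12·3² = -30 m; v ends 8 m/s.
x(5) = 0 + Σ Δx = -62 m.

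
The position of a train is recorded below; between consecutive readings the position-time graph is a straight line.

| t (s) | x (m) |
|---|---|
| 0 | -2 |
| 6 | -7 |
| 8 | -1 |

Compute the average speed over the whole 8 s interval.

1.375 m/s

Average speed = (total path length)/(elapsed time); on a piecewise-linear x-t graph the path length is Σ|Δx|.
0–6 s: |Δx| = |-7 − -2| = 5 m
6–8 s: |Δx| = |-1 − -7| = 6 m
Total path = 11 m; average speed = 11/8 = 1.375 m/s.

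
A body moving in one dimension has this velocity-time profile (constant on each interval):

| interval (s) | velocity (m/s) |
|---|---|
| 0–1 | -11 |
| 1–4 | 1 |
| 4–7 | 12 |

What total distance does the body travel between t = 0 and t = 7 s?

Total distance travelled is ∫|v| dt — sum the magnitudes of each area piece.
0–1 s: |-11| × 1 = 11 m
1–4 s: |1| × 3 = 3 m
4–7 s: |12| × 3 = 36 m
Total distance = 50 m

50 m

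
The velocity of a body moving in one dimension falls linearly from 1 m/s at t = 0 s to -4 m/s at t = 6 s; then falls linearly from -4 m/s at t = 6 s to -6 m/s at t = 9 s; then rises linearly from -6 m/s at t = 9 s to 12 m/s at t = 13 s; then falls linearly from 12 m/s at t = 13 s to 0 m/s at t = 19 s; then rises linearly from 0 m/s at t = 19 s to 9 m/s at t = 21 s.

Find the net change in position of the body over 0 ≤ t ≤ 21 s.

Net displacement equals the area under the velocity-time graph (areas below the axis count negative).
0–6 s: ½(1 + -4)(6) = -9 m
6–9 s: ½(-4 + -6)(3) = -15 m
9–13 s: ½(-6 + 12)(4) = 12 m
13–19 s: ½(12 + 0)(6) = 36 m
19–21 s: ½(0 + 9)(2) = 9 m
Net displacement = 33 m

33 m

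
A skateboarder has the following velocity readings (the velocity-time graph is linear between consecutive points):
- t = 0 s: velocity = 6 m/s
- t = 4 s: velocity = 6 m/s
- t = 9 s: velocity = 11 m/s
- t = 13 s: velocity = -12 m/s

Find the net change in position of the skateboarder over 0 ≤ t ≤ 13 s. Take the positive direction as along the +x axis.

64.5 m

Net displacement equals the area under the velocity-time graph (areas below the axis count negative).
0–4 s: 6 × 4 = 24 m
4–9 s: ½(6 + 11)(5) = 42.5 m
9–13 s: ½(11 + -12)(4) = -2 m
Net displacement = 64.5 m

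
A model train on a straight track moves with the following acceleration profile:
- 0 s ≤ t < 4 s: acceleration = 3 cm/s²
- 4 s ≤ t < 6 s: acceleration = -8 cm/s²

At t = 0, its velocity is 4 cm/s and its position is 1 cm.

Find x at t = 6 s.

57 cm

On each constant-a segment, Δv = aΔt and Δx = v₀Δt + ½aΔt²; chain segment to segment.
0–4 s: v starts 4 cm/s; Δx = 4·4 + ½·3·4² = 40 cm; v ends 16 cm/s.
4–6 s: v starts 16 cm/s; Δx = 16·2 + ½·-8·2² = 16 cm; v ends 0 cm/s.
x(6) = 1 + Σ Δx = 57 cm.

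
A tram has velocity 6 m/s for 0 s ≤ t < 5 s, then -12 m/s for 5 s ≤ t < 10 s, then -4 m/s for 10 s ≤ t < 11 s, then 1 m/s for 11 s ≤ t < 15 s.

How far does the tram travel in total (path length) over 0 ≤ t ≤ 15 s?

Total distance travelled is ∫|v| dt — sum the magnitudes of each area piece.
0–5 s: |6| × 5 = 30 m
5–10 s: |-12| × 5 = 60 m
10–11 s: |-4| × 1 = 4 m
11–15 s: |1| × 4 = 4 m
Total distance = 98 m

98 m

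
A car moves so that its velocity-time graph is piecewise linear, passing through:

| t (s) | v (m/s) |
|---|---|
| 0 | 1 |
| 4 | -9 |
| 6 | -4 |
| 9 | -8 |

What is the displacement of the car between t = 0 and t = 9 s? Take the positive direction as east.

Displacement is the signed area under the v-t curve.
0–4 s: ½(1 + -9)(4) = -16 m
4–6 s: ½(-9 + -4)(2) = -13 m
6–9 s: ½(-4 + -8)(3) = -18 m
Net displacement = -47 m

-47 m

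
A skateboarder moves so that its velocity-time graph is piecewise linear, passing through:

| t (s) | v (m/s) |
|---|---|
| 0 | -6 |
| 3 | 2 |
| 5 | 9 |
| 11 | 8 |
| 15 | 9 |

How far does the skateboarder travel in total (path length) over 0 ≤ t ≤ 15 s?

Distance (not displacement) is the total path length: add the absolute areas under v-t.
0–3 s: v = 0 at t = 2.25 s; triangle areas 6.75 + 0.75 = 7.5 m
3–5 s: |½(2 + 9)(2)| = 11 m
5–11 s: |½(9 + 8)(6)| = 51 m
11–15 s: |½(8 + 9)(4)| = 34 m
Total distance = 103.5 m

103.5 m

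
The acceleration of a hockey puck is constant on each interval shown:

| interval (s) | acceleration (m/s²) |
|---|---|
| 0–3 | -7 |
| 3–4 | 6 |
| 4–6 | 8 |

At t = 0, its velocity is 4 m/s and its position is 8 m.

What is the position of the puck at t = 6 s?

-31.5 m

On each constant-a segment, Δv = aΔt and Δx = v₀Δt + ½aΔt²; chain segment to segment.
0–3 s: v starts 4 m/s; Δx = 4·3 + ½·-7·3² = -19.5 m; v ends -17 m/s.
3–4 s: v starts -17 m/s; Δx = -17·1 + ½·6·1² = -14 m; v ends -11 m/s.
4–6 s: v starts -11 m/s; Δx = -11·2 + ½·8·2² = -6 m; v ends 5 m/s.
x(6) = 8 + Σ Δx = -31.5 m.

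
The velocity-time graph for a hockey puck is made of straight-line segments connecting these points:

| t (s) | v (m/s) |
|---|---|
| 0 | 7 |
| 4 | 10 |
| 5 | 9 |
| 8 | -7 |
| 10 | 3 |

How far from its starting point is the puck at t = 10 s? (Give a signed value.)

42.5 m

Net displacement equals the area under the velocity-time graph (areas below the axis count negative).
0–4 s: ½(7 + 10)(4) = 34 m
4–5 s: ½(10 + 9)(1) = 9.5 m
5–8 s: ½(9 + -7)(3) = 3 m
8–10 s: ½(-7 + 3)(2) = -4 m
Net displacement = 42.5 m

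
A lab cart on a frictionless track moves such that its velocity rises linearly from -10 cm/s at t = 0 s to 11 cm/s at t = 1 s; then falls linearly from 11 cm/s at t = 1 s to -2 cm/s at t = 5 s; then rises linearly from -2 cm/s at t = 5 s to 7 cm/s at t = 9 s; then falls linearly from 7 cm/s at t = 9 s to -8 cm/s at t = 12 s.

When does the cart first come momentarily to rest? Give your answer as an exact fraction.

v changes sign on 0–1 s (from -10 to 11); the graph is linear there, so v = 0 at t = 0 + (10)·(1 − 0)/(11 − -10) = 10/21 s.

t = 10/21 s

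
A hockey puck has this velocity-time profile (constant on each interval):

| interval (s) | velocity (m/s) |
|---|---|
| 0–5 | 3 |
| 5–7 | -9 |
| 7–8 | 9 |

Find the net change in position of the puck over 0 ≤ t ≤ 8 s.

Displacement is the signed area under the v-t curve.
0–5 s: 3 × 5 = 15 m
5–7 s: -9 × 2 = -18 m
7–8 s: 9 × 1 = 9 m
Net displacement = 6 m

6 m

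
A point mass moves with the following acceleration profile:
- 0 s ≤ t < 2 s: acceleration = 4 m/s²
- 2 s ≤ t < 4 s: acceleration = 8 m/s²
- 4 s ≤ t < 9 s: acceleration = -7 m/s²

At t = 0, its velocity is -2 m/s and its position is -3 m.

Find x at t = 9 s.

On each constant-a segment, Δv = aΔt and Δx = v₀Δt + ½aΔt²; chain segment to segment.
0–2 s: v starts -2 m/s; Δx = -2·2 + ½·4·2² = 4 m; v ends 6 m/s.
2–4 s: v starts 6 m/s; Δx = 6·2 + ½·8·2² = 28 m; v ends 22 m/s.
4–9 s: v starts 22 m/s; Δx = 22·5 + ½·-7·5² = 22.5 m; v ends -13 m/s.
x(9) = -3 + Σ Δx = 51.5 m.

51.5 m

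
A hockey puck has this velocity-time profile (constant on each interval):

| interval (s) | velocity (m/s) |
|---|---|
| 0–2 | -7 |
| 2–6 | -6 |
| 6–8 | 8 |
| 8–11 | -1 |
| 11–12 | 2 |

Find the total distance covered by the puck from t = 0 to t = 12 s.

Distance (not displacement) is the total path length: add the absolute areas under v-t.
0–2 s: |-7| × 2 = 14 m
2–6 s: |-6| × 4 = 24 m
6–8 s: |8| × 2 = 16 m
8–11 s: |-1| × 3 = 3 m
11–12 s: |2| × 1 = 2 m
Total distance = 59 m

59 m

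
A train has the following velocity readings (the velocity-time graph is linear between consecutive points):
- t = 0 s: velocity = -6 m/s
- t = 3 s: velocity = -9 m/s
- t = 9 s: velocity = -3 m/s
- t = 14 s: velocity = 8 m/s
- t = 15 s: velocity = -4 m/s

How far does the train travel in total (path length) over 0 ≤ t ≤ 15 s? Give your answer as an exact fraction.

Distance (not displacement) is the total path length: add the absolute areas under v-t.
0–3 s: |½(-6 + -9)(3)| = 22.5 m
3–9 s: |½(-9 + -3)(6)| = 36 m
9–14 s: v = 0 at t = 114/11 s; triangle areas 45/22 + 160/11 = 365/22 m
14–15 s: v = 0 at t = 44/3 s; triangle areas 8/3 + 2/3 = 10/3 m
Total distance = 2588/33 m

2588/33 m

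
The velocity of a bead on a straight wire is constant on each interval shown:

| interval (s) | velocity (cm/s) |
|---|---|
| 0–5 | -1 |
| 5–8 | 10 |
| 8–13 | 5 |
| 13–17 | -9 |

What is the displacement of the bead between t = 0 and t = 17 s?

14 cm

Displacement is the signed area under the v-t curve.
0–5 s: -1 × 5 = -5 cm
5–8 s: 10 × 3 = 30 cm
8–13 s: 5 × 5 = 25 cm
13–17 s: -9 × 4 = -36 cm
Net displacement = 14 cm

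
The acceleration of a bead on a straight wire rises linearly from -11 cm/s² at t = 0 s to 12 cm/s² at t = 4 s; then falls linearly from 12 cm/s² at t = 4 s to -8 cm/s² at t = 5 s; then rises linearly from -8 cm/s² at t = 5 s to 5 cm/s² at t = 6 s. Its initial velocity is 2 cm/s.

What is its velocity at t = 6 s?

Δv equals the area under the a-t graph; then v = v₀ + Δv.
0–4 s: ½(-11 + 12)(4) = 2 cm/s
4–5 s: ½(12 + -8)(1) = 2 cm/s
5–6 s: ½(-8 + 5)(1) = -1.5 cm/s
Δv = 2.5 cm/s, so v(6) = 2 + (2.5) = 4.5 cm/s.

4.5 cm/s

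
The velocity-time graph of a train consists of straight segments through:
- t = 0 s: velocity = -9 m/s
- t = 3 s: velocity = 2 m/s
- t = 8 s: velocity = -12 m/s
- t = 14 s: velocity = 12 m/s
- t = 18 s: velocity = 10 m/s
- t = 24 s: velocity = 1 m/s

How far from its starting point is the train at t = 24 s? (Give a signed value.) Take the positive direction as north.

Net displacement equals the area under the velocity-time graph (areas below the axis count negative).
0–3 s: ½(-9 + 2)(3) = -10.5 m
3–8 s: ½(2 + -12)(5) = -25 m
8–14 s: ½(-12 + 12)(6) = 0 m
14–18 s: ½(12 + 10)(4) = 44 m
18–24 s: ½(10 + 1)(6) = 33 m
Net displacement = 41.5 m

41.5 m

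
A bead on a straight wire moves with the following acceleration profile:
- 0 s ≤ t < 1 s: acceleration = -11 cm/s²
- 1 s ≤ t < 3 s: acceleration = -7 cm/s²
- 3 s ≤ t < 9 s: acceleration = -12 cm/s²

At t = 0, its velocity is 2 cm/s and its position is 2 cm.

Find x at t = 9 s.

On each constant-a segment, Δv = aΔt and Δx = v₀Δt + ½aΔt²; chain segment to segment.
0–1 s: v starts 2 cm/s; Δx = 2·1 + ½·-11·1² = -3.5 cm; v ends -9 cm/s.
1–3 s: v starts -9 cm/s; Δx = -9·2 + ½·-7·2² = -32 cm; v ends -23 cm/s.
3–9 s: v starts -23 cm/s; Δx = -23·6 + ½·-12·6² = -354 cm; v ends -95 cm/s.
x(9) = 2 + Σ Δx = -387.5 cm.

-387.5 cm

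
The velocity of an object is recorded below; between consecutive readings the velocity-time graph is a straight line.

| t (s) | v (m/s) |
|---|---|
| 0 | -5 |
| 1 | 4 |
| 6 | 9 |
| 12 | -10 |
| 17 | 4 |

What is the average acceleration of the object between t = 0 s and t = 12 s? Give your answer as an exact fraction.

Average acceleration = Δv/Δt = (-10 − -5)/(12 − 0) = -5/12 m/s².

-5/12 m/s²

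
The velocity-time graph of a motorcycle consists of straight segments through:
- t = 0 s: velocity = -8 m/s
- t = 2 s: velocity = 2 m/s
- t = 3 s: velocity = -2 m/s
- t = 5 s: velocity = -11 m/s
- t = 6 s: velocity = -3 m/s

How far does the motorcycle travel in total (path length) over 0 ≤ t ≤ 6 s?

27.8 m

Total distance travelled is ∫|v| dt — sum the magnitudes of each area piece.
0–2 s: v = 0 at t = 1.6 s; triangle areas 6.4 + 0.4 = 6.8 m
2–3 s: v = 0 at t = 2.5 s; triangle areas 0.5 + 0.5 = 1 m
3–5 s: |½(-2 + -11)(2)| = 13 m
5–6 s: |½(-11 + -3)(1)| = 7 m
Total distance = 27.8 m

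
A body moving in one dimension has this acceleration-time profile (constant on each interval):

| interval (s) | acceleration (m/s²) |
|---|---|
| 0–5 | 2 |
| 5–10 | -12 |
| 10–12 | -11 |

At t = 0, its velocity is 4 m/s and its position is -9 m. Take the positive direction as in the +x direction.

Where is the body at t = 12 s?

-158 m

On each constant-a segment, Δv = aΔt and Δx = v₀Δt + ½aΔt²; chain segment to segment.
0–5 s: v starts 4 m/s; Δx = 4·5 + ½·2·5² = 45 m; v ends 14 m/s.
5–10 s: v starts 14 m/s; Δx = 14·5 + ½·-12·5² = -80 m; v ends -46 m/s.
10–12 s: v starts -46 m/s; Δx = -46·2 + ½·-11·2² = -114 m; v ends -68 m/s.
x(12) = -9 + Σ Δx = -158 m.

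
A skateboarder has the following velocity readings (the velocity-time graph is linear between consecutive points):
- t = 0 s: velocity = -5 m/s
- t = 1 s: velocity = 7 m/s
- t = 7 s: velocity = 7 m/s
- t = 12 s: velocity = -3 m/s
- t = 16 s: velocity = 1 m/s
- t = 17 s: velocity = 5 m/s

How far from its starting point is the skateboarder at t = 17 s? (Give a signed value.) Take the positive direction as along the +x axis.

52 m

Net displacement equals the area under the velocity-time graph (areas below the axis count negative).
0–1 s: ½(-5 + 7)(1) = 1 m
1–7 s: 7 × 6 = 42 m
7–12 s: ½(7 + -3)(5) = 10 m
12–16 s: ½(-3 + 1)(4) = -4 m
16–17 s: ½(1 + 5)(1) = 3 m
Net displacement = 52 m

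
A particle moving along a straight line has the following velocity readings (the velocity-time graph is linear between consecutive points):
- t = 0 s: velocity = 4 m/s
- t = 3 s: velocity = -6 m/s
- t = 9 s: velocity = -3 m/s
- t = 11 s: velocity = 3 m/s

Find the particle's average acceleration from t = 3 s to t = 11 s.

Average acceleration = Δv/Δt = (3 − -6)/(11 − 3) = 1.125 m/s².

1.125 m/s²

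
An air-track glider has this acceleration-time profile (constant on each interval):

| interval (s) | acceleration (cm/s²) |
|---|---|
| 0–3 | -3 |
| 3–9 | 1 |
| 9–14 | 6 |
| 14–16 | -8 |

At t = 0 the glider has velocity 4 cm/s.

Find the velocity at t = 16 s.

15 cm/s

Δv equals the area under the a-t graph; then v = v₀ + Δv.
0–3 s: -3 × 3 = -9 cm/s
3–9 s: 1 × 6 = 6 cm/s
9–14 s: 6 × 5 = 30 cm/s
14–16 s: -8 × 2 = -16 cm/s
Δv = 11 cm/s, so v(16) = 4 + (11) = 15 cm/s.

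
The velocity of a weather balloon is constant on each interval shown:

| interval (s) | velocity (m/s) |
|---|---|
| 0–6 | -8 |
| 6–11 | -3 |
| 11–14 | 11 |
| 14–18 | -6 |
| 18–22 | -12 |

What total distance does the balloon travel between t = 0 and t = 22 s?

168 m

Total distance travelled is ∫|v| dt — sum the magnitudes of each area piece.
0–6 s: |-8| × 6 = 48 m
6–11 s: |-3| × 5 = 15 m
11–14 s: |11| × 3 = 33 m
14–18 s: |-6| × 4 = 24 m
18–22 s: |-12| × 4 = 48 m
Total distance = 168 m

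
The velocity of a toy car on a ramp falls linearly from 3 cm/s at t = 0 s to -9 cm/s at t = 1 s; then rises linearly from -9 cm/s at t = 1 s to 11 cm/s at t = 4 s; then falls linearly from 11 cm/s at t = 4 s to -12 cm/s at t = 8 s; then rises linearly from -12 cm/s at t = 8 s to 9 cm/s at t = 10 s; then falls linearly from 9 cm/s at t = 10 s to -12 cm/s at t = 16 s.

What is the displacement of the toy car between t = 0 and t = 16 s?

-14 cm

Displacement is the signed area under the v-t curve.
0–1 s: ½(3 + -9)(1) = -3 cm
1–4 s: ½(-9 + 11)(3) = 3 cm
4–8 s: ½(11 + -12)(4) = -2 cm
8–10 s: ½(-12 + 9)(2) = -3 cm
10–16 s: ½(9 + -12)(6) = -9 cm
Net displacement = -14 cm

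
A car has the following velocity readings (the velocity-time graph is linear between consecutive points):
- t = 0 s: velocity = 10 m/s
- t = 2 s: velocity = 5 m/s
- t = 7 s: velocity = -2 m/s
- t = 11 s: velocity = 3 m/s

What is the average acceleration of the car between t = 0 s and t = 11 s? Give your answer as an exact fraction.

-7/11 m/s²

Average acceleration = Δv/Δt = (3 − 10)/(11 − 0) = -7/11 m/s².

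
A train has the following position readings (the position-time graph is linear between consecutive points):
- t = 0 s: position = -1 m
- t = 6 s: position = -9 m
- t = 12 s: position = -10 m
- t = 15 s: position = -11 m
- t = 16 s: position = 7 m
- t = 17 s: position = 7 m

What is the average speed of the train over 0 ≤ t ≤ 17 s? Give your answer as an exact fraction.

Average speed = (total path length)/(elapsed time); on a piecewise-linear x-t graph the path length is Σ|Δx|.
0–6 s: |Δx| = |-9 − -1| = 8 m
6–12 s: |Δx| = |-10 − -9| = 1 m
12–15 s: |Δx| = |-11 − -10| = 1 m
15–16 s: |Δx| = |7 − -11| = 18 m
16–17 s: |Δx| = |7 − 7| = 0 m
Total path = 28 m; average speed = 28/17 = 28/17 m/s.

28/17 m/s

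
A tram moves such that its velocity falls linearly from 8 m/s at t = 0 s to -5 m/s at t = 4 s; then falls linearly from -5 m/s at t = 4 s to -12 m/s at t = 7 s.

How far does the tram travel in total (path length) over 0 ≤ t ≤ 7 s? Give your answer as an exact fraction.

1019/26 m

Total distance travelled is ∫|v| dt — sum the magnitudes of each area piece.
0–4 s: v = 0 at t = 32/13 s; triangle areas 128/13 + 50/13 = 178/13 m
4–7 s: |½(-5 + -12)(3)| = 25.5 m
Total distance = 1019/26 m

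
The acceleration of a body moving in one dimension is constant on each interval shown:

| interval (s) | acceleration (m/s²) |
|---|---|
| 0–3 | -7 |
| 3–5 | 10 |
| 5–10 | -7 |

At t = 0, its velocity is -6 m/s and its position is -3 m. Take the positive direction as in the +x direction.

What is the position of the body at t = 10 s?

-209 m

On each constant-a segment, Δv = aΔt and Δx = v₀Δt + ½aΔt²; chain segment to segment.
0–3 s: v starts -6 m/s; Δx = -6·3 + ½·-7·3² = -49.5 m; v ends -27 m/s.
3–5 s: v starts -27 m/s; Δx = -27·2 + ½·10·2² = -34 m; v ends -7 m/s.
5–10 s: v starts -7 m/s; Δx = -7·5 + ½·-7·5² = -122.5 m; v ends -42 m/s.
x(10) = -3 + Σ Δx = -209 m.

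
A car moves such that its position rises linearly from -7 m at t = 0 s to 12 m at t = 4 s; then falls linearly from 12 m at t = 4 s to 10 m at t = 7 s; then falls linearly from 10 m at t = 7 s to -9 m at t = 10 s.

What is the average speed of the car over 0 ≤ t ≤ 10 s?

Average speed = (total path length)/(elapsed time); on a piecewise-linear x-t graph the path length is Σ|Δx|.
0–4 s: |Δx| = |12 − -7| = 19 m
4–7 s: |Δx| = |10 − 12| = 2 m
7–10 s: |Δx| = |-9 − 10| = 19 m
Total path = 40 m; average speed = 40/10 = 4 m/s.

4 m/s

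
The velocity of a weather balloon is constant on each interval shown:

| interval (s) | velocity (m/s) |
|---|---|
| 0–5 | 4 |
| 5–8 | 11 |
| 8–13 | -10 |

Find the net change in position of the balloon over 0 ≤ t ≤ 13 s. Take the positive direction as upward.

3 m

Displacement is the signed area under the v-t curve.
0–5 s: 4 × 5 = 20 m
5–8 s: 11 × 3 = 33 m
8–13 s: -10 × 5 = -50 m
Net displacement = 3 m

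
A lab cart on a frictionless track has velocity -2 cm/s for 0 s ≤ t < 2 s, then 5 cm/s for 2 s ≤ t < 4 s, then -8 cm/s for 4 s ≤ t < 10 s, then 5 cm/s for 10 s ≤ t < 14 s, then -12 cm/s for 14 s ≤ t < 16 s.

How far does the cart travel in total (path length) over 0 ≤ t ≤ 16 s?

Distance (not displacement) is the total path length: add the absolute areas under v-t.
0–2 s: |-2| × 2 = 4 cm
2–4 s: |5| × 2 = 10 cm
4–10 s: |-8| × 6 = 48 cm
10–14 s: |5| × 4 = 20 cm
14–16 s: |-12| × 2 = 24 cm
Total distance = 106 cm

106 cm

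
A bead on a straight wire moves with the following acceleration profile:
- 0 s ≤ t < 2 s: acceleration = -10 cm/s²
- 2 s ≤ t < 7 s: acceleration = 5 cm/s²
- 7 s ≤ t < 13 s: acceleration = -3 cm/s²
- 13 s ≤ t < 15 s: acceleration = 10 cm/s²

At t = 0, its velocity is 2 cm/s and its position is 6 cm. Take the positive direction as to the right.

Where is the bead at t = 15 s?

On each constant-a segment, Δv = aΔt and Δx = v₀Δt + ½aΔt²; chain segment to segment.
0–2 s: v starts 2 cm/s; Δx = 2·2 + ½·-10·2² = -16 cm; v ends -18 cm/s.
2–7 s: v starts -18 cm/s; Δx = -18·5 + ½·5·5² = -27.5 cm; v ends 7 cm/s.
7–13 s: v starts 7 cm/s; Δx = 7·6 + ½·-3·6² = -12 cm; v ends -11 cm/s.
13–15 s: v starts -11 cm/s; Δx = -11·2 + ½·10·2² = -2 cm; v ends 9 cm/s.
x(15) = 6 + Σ Δx = -51.5 cm.

-51.5 cm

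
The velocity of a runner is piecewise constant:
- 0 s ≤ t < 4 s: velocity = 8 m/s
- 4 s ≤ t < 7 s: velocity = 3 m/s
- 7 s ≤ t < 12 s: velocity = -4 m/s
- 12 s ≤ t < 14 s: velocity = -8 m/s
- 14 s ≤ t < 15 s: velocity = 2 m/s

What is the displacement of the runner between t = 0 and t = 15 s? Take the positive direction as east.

Displacement is the signed area under the v-t curve.
0–4 s: 8 × 4 = 32 m
4–7 s: 3 × 3 = 9 m
7–12 s: -4 × 5 = -20 m
12–14 s: -8 × 2 = -16 m
14–15 s: 2 × 1 = 2 m
Net displacement = 7 m

7 m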